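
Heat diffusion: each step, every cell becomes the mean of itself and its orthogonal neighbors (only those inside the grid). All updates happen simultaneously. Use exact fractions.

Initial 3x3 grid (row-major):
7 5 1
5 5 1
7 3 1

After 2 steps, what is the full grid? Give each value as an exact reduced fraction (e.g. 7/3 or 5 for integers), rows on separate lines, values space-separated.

Answer: 97/18 163/40 53/18
307/60 203/50 49/20
5 217/60 23/9

Derivation:
After step 1:
  17/3 9/2 7/3
  6 19/5 2
  5 4 5/3
After step 2:
  97/18 163/40 53/18
  307/60 203/50 49/20
  5 217/60 23/9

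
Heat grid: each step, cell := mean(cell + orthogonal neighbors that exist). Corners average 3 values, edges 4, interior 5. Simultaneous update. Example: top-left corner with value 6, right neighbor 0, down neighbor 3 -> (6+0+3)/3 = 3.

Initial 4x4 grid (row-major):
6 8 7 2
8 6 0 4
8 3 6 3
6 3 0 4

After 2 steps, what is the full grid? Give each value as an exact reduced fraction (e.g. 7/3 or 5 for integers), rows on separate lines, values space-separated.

Answer: 253/36 35/6 299/60 65/18
307/48 571/100 37/10 463/120
1447/240 437/100 197/50 337/120
179/36 1027/240 659/240 59/18

Derivation:
After step 1:
  22/3 27/4 17/4 13/3
  7 5 23/5 9/4
  25/4 26/5 12/5 17/4
  17/3 3 13/4 7/3
After step 2:
  253/36 35/6 299/60 65/18
  307/48 571/100 37/10 463/120
  1447/240 437/100 197/50 337/120
  179/36 1027/240 659/240 59/18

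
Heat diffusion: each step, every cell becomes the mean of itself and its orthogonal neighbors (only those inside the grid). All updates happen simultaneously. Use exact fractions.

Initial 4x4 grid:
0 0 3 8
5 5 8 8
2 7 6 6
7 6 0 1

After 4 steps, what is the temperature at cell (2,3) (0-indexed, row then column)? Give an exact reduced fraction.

Answer: 1084571/216000

Derivation:
Step 1: cell (2,3) = 21/4
Step 2: cell (2,3) = 1229/240
Step 3: cell (2,3) = 36041/7200
Step 4: cell (2,3) = 1084571/216000
Full grid after step 4:
  14107/4050 875107/216000 1058987/216000 179137/32400
  858397/216000 24446/5625 91799/18000 1176467/216000
  107101/24000 141283/30000 109171/22500 1084571/216000
  50881/10800 333463/72000 986861/216000 36607/8100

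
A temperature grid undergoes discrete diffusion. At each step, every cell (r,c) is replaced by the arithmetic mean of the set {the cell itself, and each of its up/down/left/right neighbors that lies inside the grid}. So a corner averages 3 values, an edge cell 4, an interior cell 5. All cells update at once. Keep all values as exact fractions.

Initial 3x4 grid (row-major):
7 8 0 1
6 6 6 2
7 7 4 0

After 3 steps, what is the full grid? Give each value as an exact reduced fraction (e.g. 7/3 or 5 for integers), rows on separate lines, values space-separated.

After step 1:
  7 21/4 15/4 1
  13/2 33/5 18/5 9/4
  20/3 6 17/4 2
After step 2:
  25/4 113/20 17/5 7/3
  803/120 559/100 409/100 177/80
  115/18 1411/240 317/80 17/6
After step 3:
  2231/360 2089/400 2321/600 1907/720
  44857/7200 33481/6000 3851/1000 13763/4800
  13651/2160 39277/7200 3353/800 1081/360

Answer: 2231/360 2089/400 2321/600 1907/720
44857/7200 33481/6000 3851/1000 13763/4800
13651/2160 39277/7200 3353/800 1081/360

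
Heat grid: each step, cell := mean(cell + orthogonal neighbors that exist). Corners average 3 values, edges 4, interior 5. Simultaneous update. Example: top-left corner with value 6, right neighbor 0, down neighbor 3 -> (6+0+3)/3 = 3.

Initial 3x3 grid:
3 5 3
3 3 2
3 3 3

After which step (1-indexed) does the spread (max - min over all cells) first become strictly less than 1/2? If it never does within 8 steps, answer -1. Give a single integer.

Step 1: max=11/3, min=8/3, spread=1
Step 2: max=137/40, min=101/36, spread=223/360
Step 3: max=3611/1080, min=6307/2160, spread=61/144
  -> spread < 1/2 first at step 3
Step 4: max=211507/64800, min=384689/129600, spread=511/1728
Step 5: max=12548279/3888000, min=23480683/7776000, spread=4309/20736
Step 6: max=744874063/233280000, min=1421695001/466560000, spread=36295/248832
Step 7: max=44410755611/13996800000, min=85954889347/27993600000, spread=305773/2985984
Step 8: max=2651205952267/839808000000, min=5181664201409/1679616000000, spread=2575951/35831808

Answer: 3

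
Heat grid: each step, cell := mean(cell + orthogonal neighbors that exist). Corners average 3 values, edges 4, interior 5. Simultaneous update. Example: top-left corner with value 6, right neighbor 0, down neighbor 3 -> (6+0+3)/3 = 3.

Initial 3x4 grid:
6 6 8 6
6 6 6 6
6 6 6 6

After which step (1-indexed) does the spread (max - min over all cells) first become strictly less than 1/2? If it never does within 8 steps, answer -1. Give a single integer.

Step 1: max=20/3, min=6, spread=2/3
Step 2: max=391/60, min=6, spread=31/60
Step 3: max=3451/540, min=6, spread=211/540
  -> spread < 1/2 first at step 3
Step 4: max=340897/54000, min=5447/900, spread=14077/54000
Step 5: max=3056407/486000, min=327683/54000, spread=5363/24300
Step 6: max=91220809/14580000, min=182869/30000, spread=93859/583200
Step 7: max=5459074481/874800000, min=296936467/48600000, spread=4568723/34992000
Step 8: max=326708435629/52488000000, min=8929618889/1458000000, spread=8387449/83980800

Answer: 3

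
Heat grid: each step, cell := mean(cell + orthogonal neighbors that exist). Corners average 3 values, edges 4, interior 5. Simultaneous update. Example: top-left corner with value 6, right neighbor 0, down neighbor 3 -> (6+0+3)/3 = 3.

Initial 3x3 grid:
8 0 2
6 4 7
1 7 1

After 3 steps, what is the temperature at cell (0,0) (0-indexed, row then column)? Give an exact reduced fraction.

Step 1: cell (0,0) = 14/3
Step 2: cell (0,0) = 155/36
Step 3: cell (0,0) = 9373/2160
Full grid after step 3:
  9373/2160 28063/7200 19/5
  61951/14400 6353/1500 3057/800
  2407/540 59501/14400 2981/720

Answer: 9373/2160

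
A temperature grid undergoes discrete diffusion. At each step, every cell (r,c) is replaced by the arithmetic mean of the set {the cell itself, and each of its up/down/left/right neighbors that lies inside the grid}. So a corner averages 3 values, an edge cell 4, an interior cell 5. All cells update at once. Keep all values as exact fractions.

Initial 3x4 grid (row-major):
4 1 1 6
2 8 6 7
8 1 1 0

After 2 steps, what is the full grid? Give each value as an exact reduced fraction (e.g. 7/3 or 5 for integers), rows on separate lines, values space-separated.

After step 1:
  7/3 7/2 7/2 14/3
  11/2 18/5 23/5 19/4
  11/3 9/2 2 8/3
After step 2:
  34/9 97/30 61/15 155/36
  151/40 217/50 369/100 1001/240
  41/9 413/120 413/120 113/36

Answer: 34/9 97/30 61/15 155/36
151/40 217/50 369/100 1001/240
41/9 413/120 413/120 113/36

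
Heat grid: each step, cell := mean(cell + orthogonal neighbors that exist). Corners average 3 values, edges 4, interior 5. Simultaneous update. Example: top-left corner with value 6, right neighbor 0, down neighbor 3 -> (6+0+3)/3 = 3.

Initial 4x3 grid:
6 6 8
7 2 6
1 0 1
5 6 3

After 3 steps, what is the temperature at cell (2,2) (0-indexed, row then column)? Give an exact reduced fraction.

Answer: 24527/7200

Derivation:
Step 1: cell (2,2) = 5/2
Step 2: cell (2,2) = 145/48
Step 3: cell (2,2) = 24527/7200
Full grid after step 3:
  11087/2160 4083/800 11197/2160
  30647/7200 4321/1000 30397/7200
  8659/2400 9973/3000 24527/7200
  485/144 23387/7200 1345/432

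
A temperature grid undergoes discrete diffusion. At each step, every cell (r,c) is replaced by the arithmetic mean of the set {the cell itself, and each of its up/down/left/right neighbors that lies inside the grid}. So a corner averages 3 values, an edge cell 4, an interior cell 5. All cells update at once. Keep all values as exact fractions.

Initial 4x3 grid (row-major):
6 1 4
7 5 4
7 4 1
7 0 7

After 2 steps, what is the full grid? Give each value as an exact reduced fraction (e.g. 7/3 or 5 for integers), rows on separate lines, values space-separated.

After step 1:
  14/3 4 3
  25/4 21/5 7/2
  25/4 17/5 4
  14/3 9/2 8/3
After step 2:
  179/36 119/30 7/2
  641/120 427/100 147/40
  617/120 447/100 407/120
  185/36 457/120 67/18

Answer: 179/36 119/30 7/2
641/120 427/100 147/40
617/120 447/100 407/120
185/36 457/120 67/18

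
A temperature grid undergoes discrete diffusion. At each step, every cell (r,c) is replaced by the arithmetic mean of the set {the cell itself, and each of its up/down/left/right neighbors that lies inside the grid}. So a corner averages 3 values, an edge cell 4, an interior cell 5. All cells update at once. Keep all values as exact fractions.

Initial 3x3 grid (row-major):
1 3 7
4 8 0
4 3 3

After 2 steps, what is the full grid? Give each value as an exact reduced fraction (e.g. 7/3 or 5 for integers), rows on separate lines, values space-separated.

Answer: 35/9 287/80 151/36
851/240 108/25 403/120
149/36 413/120 11/3

Derivation:
After step 1:
  8/3 19/4 10/3
  17/4 18/5 9/2
  11/3 9/2 2
After step 2:
  35/9 287/80 151/36
  851/240 108/25 403/120
  149/36 413/120 11/3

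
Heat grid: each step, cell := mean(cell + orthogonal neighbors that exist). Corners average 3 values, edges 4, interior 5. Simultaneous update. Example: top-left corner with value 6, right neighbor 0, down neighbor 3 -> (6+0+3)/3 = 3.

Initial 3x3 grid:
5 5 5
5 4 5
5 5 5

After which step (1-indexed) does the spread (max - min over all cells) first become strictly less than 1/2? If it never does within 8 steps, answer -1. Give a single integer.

Answer: 1

Derivation:
Step 1: max=5, min=19/4, spread=1/4
  -> spread < 1/2 first at step 1
Step 2: max=391/80, min=119/25, spread=51/400
Step 3: max=1753/360, min=23177/4800, spread=589/14400
Step 4: max=1398919/288000, min=145057/30000, spread=31859/1440000
Step 5: max=8735279/1800000, min=83708393/17280000, spread=751427/86400000
Step 6: max=5028936871/1036800000, min=523365313/108000000, spread=23149331/5184000000
Step 7: max=31425068111/6480000000, min=301557345737/62208000000, spread=616540643/311040000000
Step 8: max=18098467991239/3732480000000, min=1884887546017/388800000000, spread=17737747379/18662400000000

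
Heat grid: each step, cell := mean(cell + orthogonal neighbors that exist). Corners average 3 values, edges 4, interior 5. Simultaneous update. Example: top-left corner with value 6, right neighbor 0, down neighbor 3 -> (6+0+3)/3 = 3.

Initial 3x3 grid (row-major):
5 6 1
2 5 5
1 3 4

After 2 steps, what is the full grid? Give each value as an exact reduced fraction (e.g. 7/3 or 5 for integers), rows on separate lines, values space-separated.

After step 1:
  13/3 17/4 4
  13/4 21/5 15/4
  2 13/4 4
After step 2:
  71/18 1007/240 4
  827/240 187/50 319/80
  17/6 269/80 11/3

Answer: 71/18 1007/240 4
827/240 187/50 319/80
17/6 269/80 11/3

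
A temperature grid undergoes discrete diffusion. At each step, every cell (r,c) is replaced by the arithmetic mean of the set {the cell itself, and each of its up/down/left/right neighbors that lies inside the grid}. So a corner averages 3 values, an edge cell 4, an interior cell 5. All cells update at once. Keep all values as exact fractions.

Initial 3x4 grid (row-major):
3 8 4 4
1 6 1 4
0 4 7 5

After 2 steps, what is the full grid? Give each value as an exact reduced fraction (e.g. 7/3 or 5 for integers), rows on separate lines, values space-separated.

Answer: 47/12 35/8 179/40 47/12
73/24 102/25 102/25 517/120
101/36 85/24 547/120 157/36

Derivation:
After step 1:
  4 21/4 17/4 4
  5/2 4 22/5 7/2
  5/3 17/4 17/4 16/3
After step 2:
  47/12 35/8 179/40 47/12
  73/24 102/25 102/25 517/120
  101/36 85/24 547/120 157/36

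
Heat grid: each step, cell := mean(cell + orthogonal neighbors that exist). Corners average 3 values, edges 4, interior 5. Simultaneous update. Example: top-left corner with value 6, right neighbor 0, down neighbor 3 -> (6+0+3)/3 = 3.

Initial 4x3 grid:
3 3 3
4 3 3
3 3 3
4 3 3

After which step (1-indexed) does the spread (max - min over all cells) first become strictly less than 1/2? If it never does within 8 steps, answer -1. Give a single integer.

Step 1: max=7/2, min=3, spread=1/2
Step 2: max=121/36, min=3, spread=13/36
  -> spread < 1/2 first at step 2
Step 3: max=23657/7200, min=607/200, spread=361/1440
Step 4: max=420769/129600, min=16561/5400, spread=4661/25920
Step 5: max=20838863/6480000, min=6676621/2160000, spread=809/6480
Step 6: max=1493770399/466560000, min=60355301/19440000, spread=1809727/18662400
Step 7: max=89225247941/27993600000, min=454600573/145800000, spread=77677517/1119744000
Step 8: max=5340746394319/1679616000000, min=36451066451/11664000000, spread=734342603/13436928000

Answer: 2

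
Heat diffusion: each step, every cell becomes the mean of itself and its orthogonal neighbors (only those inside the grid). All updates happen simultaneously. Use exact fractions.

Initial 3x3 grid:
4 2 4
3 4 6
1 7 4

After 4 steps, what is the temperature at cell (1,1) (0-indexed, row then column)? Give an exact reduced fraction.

Answer: 354973/90000

Derivation:
Step 1: cell (1,1) = 22/5
Step 2: cell (1,1) = 97/25
Step 3: cell (1,1) = 6059/1500
Step 4: cell (1,1) = 354973/90000
Full grid after step 4:
  25661/7200 183887/48000 21827/5400
  803179/216000 354973/90000 1843733/432000
  124337/32400 448777/108000 282049/64800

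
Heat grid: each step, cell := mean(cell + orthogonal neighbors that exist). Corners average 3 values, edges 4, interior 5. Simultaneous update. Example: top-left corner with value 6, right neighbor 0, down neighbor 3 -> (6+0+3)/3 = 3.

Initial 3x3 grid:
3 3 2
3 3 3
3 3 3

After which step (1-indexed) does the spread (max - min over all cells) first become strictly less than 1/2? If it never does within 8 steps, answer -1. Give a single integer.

Step 1: max=3, min=8/3, spread=1/3
  -> spread < 1/2 first at step 1
Step 2: max=3, min=49/18, spread=5/18
Step 3: max=3, min=607/216, spread=41/216
Step 4: max=1069/360, min=36749/12960, spread=347/2592
Step 5: max=10643/3600, min=2225863/777600, spread=2921/31104
Step 6: max=1270517/432000, min=134139461/46656000, spread=24611/373248
Step 7: max=28503259/9720000, min=8079357967/2799360000, spread=207329/4478976
Step 8: max=1516398401/518400000, min=485854847549/167961600000, spread=1746635/53747712

Answer: 1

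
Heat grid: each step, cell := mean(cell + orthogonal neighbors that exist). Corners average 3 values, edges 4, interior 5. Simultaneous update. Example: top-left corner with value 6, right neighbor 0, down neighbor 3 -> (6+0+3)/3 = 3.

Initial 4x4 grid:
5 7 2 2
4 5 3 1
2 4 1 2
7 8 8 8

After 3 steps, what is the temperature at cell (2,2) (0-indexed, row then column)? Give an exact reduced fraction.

Step 1: cell (2,2) = 18/5
Step 2: cell (2,2) = 77/20
Step 3: cell (2,2) = 2101/500
Full grid after step 3:
  4963/1080 5857/1440 23821/7200 5569/2160
  6361/1440 12541/3000 19639/6000 10373/3600
  34597/7200 27103/6000 2101/500 297/80
  2261/432 19361/3600 81/16 863/180

Answer: 2101/500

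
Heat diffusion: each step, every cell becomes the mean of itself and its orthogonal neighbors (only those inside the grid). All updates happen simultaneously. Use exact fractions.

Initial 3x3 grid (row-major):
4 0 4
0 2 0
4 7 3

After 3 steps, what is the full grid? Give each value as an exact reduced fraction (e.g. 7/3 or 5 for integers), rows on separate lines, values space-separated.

Answer: 278/135 15283/7200 4283/2160
2087/800 14467/6000 36041/14400
3209/1080 1859/600 6173/2160

Derivation:
After step 1:
  4/3 5/2 4/3
  5/2 9/5 9/4
  11/3 4 10/3
After step 2:
  19/9 209/120 73/36
  93/40 261/100 523/240
  61/18 16/5 115/36
After step 3:
  278/135 15283/7200 4283/2160
  2087/800 14467/6000 36041/14400
  3209/1080 1859/600 6173/2160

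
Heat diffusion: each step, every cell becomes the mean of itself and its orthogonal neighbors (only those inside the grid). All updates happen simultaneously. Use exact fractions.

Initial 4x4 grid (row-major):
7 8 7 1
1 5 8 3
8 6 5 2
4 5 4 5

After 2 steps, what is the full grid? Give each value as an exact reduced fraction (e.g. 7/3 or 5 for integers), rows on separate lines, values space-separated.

Answer: 52/9 1421/240 1321/240 79/18
157/30 29/5 257/50 991/240
161/30 259/50 249/50 191/48
91/18 629/120 109/24 73/18

Derivation:
After step 1:
  16/3 27/4 6 11/3
  21/4 28/5 28/5 7/2
  19/4 29/5 5 15/4
  17/3 19/4 19/4 11/3
After step 2:
  52/9 1421/240 1321/240 79/18
  157/30 29/5 257/50 991/240
  161/30 259/50 249/50 191/48
  91/18 629/120 109/24 73/18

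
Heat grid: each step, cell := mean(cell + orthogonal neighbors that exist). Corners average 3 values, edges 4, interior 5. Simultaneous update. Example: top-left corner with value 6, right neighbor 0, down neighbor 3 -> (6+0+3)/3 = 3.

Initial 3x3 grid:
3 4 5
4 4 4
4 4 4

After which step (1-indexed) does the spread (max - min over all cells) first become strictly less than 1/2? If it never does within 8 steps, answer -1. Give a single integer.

Answer: 2

Derivation:
Step 1: max=13/3, min=11/3, spread=2/3
Step 2: max=151/36, min=137/36, spread=7/18
  -> spread < 1/2 first at step 2
Step 3: max=1777/432, min=1679/432, spread=49/216
Step 4: max=28159/6912, min=27137/6912, spread=511/3456
Step 5: max=336085/82944, min=327467/82944, spread=4309/41472
Step 6: max=4017607/995328, min=3945017/995328, spread=36295/497664
Step 7: max=48081517/11943936, min=47469971/11943936, spread=305773/5971968
Step 8: max=575884879/143327232, min=570732977/143327232, spread=2575951/71663616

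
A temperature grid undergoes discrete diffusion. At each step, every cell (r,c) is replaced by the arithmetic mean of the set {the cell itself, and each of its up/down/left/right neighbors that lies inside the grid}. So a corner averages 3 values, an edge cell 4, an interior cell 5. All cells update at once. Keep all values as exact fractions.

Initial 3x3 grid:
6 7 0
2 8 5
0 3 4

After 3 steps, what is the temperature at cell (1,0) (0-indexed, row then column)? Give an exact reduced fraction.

Answer: 1463/360

Derivation:
Step 1: cell (1,0) = 4
Step 2: cell (1,0) = 47/12
Step 3: cell (1,0) = 1463/360
Full grid after step 3:
  647/144 1481/320 109/24
  1463/360 5063/1200 1381/320
  1535/432 10939/2880 143/36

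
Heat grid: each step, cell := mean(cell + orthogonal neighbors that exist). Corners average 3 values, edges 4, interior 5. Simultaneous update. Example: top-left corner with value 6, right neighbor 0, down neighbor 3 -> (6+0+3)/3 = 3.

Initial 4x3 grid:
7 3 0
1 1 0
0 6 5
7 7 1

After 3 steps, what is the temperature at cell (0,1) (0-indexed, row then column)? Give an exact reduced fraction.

Step 1: cell (0,1) = 11/4
Step 2: cell (0,1) = 577/240
Step 3: cell (0,1) = 6871/2880
Full grid after step 3:
  2951/1080 6871/2880 1459/720
  853/288 797/300 7/3
  5213/1440 691/200 2309/720
  2257/540 803/192 8543/2160

Answer: 6871/2880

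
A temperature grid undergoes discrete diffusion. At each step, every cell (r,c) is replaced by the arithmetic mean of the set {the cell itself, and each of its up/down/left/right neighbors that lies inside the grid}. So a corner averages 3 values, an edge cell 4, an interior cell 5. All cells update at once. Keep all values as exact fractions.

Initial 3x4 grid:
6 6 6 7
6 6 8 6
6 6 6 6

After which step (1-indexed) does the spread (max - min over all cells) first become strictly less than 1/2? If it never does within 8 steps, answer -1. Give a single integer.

Answer: 3

Derivation:
Step 1: max=27/4, min=6, spread=3/4
Step 2: max=119/18, min=6, spread=11/18
Step 3: max=93451/14400, min=1213/200, spread=1223/2880
  -> spread < 1/2 first at step 3
Step 4: max=837991/129600, min=21991/3600, spread=9263/25920
Step 5: max=332371411/51840000, min=4426013/720000, spread=547939/2073600
Step 6: max=2984567101/466560000, min=4998301/810000, spread=4221829/18662400
Step 7: max=178354820159/27993600000, min=5351569751/864000000, spread=24819801133/139968000000
Step 8: max=10678293373981/1679616000000, min=144827886623/23328000000, spread=2005484297/13436928000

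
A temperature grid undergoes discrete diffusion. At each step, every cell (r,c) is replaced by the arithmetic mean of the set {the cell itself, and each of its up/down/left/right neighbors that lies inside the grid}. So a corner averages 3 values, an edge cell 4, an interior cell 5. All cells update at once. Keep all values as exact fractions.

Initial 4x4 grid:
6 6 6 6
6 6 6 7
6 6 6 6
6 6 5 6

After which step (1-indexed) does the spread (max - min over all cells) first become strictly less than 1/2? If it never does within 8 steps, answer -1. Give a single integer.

Answer: 3

Derivation:
Step 1: max=19/3, min=17/3, spread=2/3
Step 2: max=751/120, min=689/120, spread=31/60
Step 3: max=6691/1080, min=7033/1200, spread=3613/10800
  -> spread < 1/2 first at step 3
Step 4: max=39773/6480, min=635849/108000, spread=81103/324000
Step 5: max=5947891/972000, min=6387103/1080000, spread=1994983/9720000
Step 6: max=35527013/5832000, min=57666413/9720000, spread=2317913/14580000
Step 7: max=5315959531/874800000, min=5775196723/972000000, spread=1182824803/8748000000
Step 8: max=31816409693/5248800000, min=52043000933/8748000000, spread=1476522833/13122000000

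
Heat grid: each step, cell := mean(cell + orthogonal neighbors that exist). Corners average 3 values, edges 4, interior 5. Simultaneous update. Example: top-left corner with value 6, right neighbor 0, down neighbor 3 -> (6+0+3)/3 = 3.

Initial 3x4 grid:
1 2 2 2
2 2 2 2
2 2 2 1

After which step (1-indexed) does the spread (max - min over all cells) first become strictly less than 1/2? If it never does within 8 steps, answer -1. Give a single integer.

Answer: 1

Derivation:
Step 1: max=2, min=5/3, spread=1/3
  -> spread < 1/2 first at step 1
Step 2: max=31/16, min=31/18, spread=31/144
Step 3: max=137/72, min=391/216, spread=5/54
Step 4: max=3019/1600, min=47623/25920, spread=803/16200
Step 5: max=973529/518400, min=2884187/1555200, spread=91/3888
Step 6: max=24284119/12960000, min=173740933/93312000, spread=5523619/466560000
Step 7: max=1164358583/622080000, min=10446427247/5598720000, spread=205/34992
Step 8: max=209464565791/111974400000, min=627409497373/335923200000, spread=4921/1679616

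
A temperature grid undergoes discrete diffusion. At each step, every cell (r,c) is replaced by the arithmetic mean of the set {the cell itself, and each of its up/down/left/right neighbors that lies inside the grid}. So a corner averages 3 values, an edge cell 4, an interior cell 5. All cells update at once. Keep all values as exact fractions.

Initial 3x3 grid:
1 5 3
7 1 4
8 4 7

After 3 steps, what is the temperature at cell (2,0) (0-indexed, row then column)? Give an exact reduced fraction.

Step 1: cell (2,0) = 19/3
Step 2: cell (2,0) = 187/36
Step 3: cell (2,0) = 10877/2160
Full grid after step 3:
  8807/2160 26657/7200 913/240
  63389/14400 13109/3000 6471/1600
  10877/2160 8483/1800 3349/720

Answer: 10877/2160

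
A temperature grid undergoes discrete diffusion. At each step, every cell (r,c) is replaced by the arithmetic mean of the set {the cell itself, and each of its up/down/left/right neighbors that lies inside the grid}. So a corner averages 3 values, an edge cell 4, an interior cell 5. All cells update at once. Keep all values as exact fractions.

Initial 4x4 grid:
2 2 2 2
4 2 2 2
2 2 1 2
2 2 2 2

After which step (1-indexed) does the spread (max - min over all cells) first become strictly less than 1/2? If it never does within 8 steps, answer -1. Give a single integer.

Answer: 4

Derivation:
Step 1: max=8/3, min=7/4, spread=11/12
Step 2: max=151/60, min=89/50, spread=221/300
Step 3: max=1291/540, min=4433/2400, spread=11743/21600
Step 4: max=3709/1620, min=20029/10800, spread=14093/32400
  -> spread < 1/2 first at step 4
Step 5: max=54899/24300, min=612019/324000, spread=359903/972000
Step 6: max=4031969/1822500, min=18483397/9720000, spread=9061313/29160000
Step 7: max=956649781/437400000, min=561481213/291600000, spread=228855923/874800000
Step 8: max=2835573163/1312200000, min=16980697009/8748000000, spread=5769372233/26244000000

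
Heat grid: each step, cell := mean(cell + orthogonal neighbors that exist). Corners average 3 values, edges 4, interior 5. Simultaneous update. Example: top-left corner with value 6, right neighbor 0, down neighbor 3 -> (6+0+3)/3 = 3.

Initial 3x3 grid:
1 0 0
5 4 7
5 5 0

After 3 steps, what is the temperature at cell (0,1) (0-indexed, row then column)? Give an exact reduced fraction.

Answer: 35929/14400

Derivation:
Step 1: cell (0,1) = 5/4
Step 2: cell (0,1) = 587/240
Step 3: cell (0,1) = 35929/14400
Full grid after step 3:
  511/180 35929/14400 709/270
  15893/4800 20123/6000 42979/14400
  2879/720 2953/800 291/80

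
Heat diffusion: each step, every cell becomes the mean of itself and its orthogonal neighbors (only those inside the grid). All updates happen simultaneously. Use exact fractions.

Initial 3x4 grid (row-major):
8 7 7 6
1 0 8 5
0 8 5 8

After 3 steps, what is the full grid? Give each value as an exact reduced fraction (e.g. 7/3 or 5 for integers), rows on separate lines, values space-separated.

Answer: 9983/2160 18049/3600 7283/1200 883/144
54721/14400 29279/6000 11003/2000 10139/1600
2701/720 5083/1200 6833/1200 863/144

Derivation:
After step 1:
  16/3 11/2 7 6
  9/4 24/5 5 27/4
  3 13/4 29/4 6
After step 2:
  157/36 679/120 47/8 79/12
  923/240 104/25 154/25 95/16
  17/6 183/40 43/8 20/3
After step 3:
  9983/2160 18049/3600 7283/1200 883/144
  54721/14400 29279/6000 11003/2000 10139/1600
  2701/720 5083/1200 6833/1200 863/144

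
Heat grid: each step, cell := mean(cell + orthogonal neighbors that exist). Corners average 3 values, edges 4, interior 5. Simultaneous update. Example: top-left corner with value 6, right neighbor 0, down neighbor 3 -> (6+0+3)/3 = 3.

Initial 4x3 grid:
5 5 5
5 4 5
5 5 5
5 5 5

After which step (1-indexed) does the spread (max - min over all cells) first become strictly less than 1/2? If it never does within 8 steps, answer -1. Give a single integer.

Answer: 1

Derivation:
Step 1: max=5, min=19/4, spread=1/4
  -> spread < 1/2 first at step 1
Step 2: max=5, min=477/100, spread=23/100
Step 3: max=1987/400, min=23189/4800, spread=131/960
Step 4: max=35609/7200, min=209449/43200, spread=841/8640
Step 5: max=7106627/1440000, min=83857949/17280000, spread=56863/691200
Step 6: max=63810457/12960000, min=756065659/155520000, spread=386393/6220800
Step 7: max=25499641187/5184000000, min=302646276869/62208000000, spread=26795339/497664000
Step 8: max=1528113850333/311040000000, min=18178584285871/3732480000000, spread=254051069/5971968000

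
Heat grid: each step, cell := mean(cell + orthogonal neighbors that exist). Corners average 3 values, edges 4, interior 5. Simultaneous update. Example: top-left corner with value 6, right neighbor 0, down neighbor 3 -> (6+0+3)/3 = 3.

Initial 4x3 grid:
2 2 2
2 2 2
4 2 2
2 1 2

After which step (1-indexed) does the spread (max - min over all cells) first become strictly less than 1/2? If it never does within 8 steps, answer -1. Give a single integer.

Answer: 3

Derivation:
Step 1: max=5/2, min=5/3, spread=5/6
Step 2: max=143/60, min=65/36, spread=26/45
Step 3: max=447/200, min=4147/2160, spread=3403/10800
  -> spread < 1/2 first at step 3
Step 4: max=59173/27000, min=255089/129600, spread=144707/648000
Step 5: max=194089/90000, min=15642691/7776000, spread=5632993/38880000
Step 6: max=1440097/675000, min=948177209/466560000, spread=236089187/2332800000
Step 7: max=687613459/324000000, min=57373574731/27993600000, spread=10181140633/139968000000
Step 8: max=41052777431/19440000000, min=3458958344129/1679616000000, spread=440008129547/8398080000000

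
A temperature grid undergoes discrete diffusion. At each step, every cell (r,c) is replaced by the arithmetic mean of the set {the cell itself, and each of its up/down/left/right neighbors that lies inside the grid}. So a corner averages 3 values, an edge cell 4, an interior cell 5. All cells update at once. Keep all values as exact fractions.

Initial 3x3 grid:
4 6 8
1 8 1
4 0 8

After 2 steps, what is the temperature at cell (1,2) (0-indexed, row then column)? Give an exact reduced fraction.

Step 1: cell (1,2) = 25/4
Step 2: cell (1,2) = 349/80
Full grid after step 2:
  173/36 551/120 71/12
  767/240 126/25 349/80
  131/36 193/60 19/4

Answer: 349/80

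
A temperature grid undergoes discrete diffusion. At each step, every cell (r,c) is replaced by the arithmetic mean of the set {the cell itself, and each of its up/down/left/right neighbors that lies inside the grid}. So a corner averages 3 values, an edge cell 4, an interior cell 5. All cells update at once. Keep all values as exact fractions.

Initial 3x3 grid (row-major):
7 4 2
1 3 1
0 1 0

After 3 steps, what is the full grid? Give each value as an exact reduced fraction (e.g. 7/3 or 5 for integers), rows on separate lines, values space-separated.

Answer: 433/144 415/144 527/216
1391/576 499/240 181/96
707/432 211/144 271/216

Derivation:
After step 1:
  4 4 7/3
  11/4 2 3/2
  2/3 1 2/3
After step 2:
  43/12 37/12 47/18
  113/48 9/4 13/8
  53/36 13/12 19/18
After step 3:
  433/144 415/144 527/216
  1391/576 499/240 181/96
  707/432 211/144 271/216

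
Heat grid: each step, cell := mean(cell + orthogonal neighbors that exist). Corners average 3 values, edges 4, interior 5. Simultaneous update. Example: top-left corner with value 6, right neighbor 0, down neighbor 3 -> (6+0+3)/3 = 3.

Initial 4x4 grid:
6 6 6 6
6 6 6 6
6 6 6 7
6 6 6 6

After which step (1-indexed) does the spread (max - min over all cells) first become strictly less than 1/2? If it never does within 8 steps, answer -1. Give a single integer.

Step 1: max=19/3, min=6, spread=1/3
  -> spread < 1/2 first at step 1
Step 2: max=751/120, min=6, spread=31/120
Step 3: max=6691/1080, min=6, spread=211/1080
Step 4: max=664843/108000, min=6, spread=16843/108000
Step 5: max=5970643/972000, min=54079/9000, spread=130111/972000
Step 6: max=178602367/29160000, min=3247159/540000, spread=3255781/29160000
Step 7: max=5349153691/874800000, min=3251107/540000, spread=82360351/874800000
Step 8: max=160215316891/26244000000, min=585706441/97200000, spread=2074577821/26244000000

Answer: 1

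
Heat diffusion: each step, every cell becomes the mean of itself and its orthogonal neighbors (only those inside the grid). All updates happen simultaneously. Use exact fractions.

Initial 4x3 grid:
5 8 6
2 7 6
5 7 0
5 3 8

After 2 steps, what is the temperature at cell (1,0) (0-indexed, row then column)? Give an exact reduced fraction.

Answer: 41/8

Derivation:
Step 1: cell (1,0) = 19/4
Step 2: cell (1,0) = 41/8
Full grid after step 2:
  65/12 145/24 215/36
  41/8 132/25 17/3
  547/120 523/100 271/60
  89/18 363/80 44/9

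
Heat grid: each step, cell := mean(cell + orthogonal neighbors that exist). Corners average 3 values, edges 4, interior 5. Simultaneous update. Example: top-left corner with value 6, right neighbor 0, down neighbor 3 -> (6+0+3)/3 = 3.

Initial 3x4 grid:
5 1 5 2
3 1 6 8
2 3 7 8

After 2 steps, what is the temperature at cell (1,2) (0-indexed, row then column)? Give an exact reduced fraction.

Step 1: cell (1,2) = 27/5
Step 2: cell (1,2) = 237/50
Full grid after step 2:
  35/12 123/40 169/40 29/6
  673/240 86/25 237/50 361/60
  26/9 883/240 1339/240 59/9

Answer: 237/50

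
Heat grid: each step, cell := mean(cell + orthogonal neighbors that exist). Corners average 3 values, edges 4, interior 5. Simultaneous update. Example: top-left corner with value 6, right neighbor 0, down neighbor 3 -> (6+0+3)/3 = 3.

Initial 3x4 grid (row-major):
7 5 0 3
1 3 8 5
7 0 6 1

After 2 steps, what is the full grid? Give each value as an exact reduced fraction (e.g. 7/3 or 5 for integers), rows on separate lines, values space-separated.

After step 1:
  13/3 15/4 4 8/3
  9/2 17/5 22/5 17/4
  8/3 4 15/4 4
After step 2:
  151/36 929/240 889/240 131/36
  149/40 401/100 99/25 919/240
  67/18 829/240 323/80 4

Answer: 151/36 929/240 889/240 131/36
149/40 401/100 99/25 919/240
67/18 829/240 323/80 4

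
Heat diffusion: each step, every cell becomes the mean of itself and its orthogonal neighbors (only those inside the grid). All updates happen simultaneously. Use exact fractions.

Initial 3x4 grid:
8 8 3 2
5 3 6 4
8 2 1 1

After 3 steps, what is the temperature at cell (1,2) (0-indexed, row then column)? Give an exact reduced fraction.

Answer: 3661/1000

Derivation:
Step 1: cell (1,2) = 17/5
Step 2: cell (1,2) = 187/50
Step 3: cell (1,2) = 3661/1000
Full grid after step 3:
  4171/720 12289/2400 10249/2400 1289/360
  1067/200 9417/2000 3661/1000 5161/1600
  869/180 2441/600 3937/1200 2003/720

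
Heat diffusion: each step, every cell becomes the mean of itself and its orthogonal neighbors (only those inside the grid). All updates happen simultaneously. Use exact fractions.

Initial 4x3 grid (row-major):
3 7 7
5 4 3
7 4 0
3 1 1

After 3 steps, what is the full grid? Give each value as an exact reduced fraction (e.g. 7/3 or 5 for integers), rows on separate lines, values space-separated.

After step 1:
  5 21/4 17/3
  19/4 23/5 7/2
  19/4 16/5 2
  11/3 9/4 2/3
After step 2:
  5 1231/240 173/36
  191/40 213/50 473/120
  491/120 84/25 281/120
  32/9 587/240 59/36
After step 3:
  3577/720 69101/14400 9991/2160
  2719/600 25759/6000 6907/1800
  3551/900 19799/6000 5077/1800
  7267/2160 39601/14400 4627/2160

Answer: 3577/720 69101/14400 9991/2160
2719/600 25759/6000 6907/1800
3551/900 19799/6000 5077/1800
7267/2160 39601/14400 4627/2160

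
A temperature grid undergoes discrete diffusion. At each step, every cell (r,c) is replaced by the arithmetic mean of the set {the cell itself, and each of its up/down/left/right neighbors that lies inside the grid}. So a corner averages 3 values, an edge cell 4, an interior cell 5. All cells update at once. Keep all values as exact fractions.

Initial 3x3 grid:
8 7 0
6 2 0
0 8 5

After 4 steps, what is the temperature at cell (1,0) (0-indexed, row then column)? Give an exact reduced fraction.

Answer: 488093/108000

Derivation:
Step 1: cell (1,0) = 4
Step 2: cell (1,0) = 76/15
Step 3: cell (1,0) = 16163/3600
Step 4: cell (1,0) = 488093/108000
Full grid after step 4:
  193069/43200 3589619/864000 116533/32400
  488093/108000 1424503/360000 3146869/864000
  555557/129600 129347/32000 231641/64800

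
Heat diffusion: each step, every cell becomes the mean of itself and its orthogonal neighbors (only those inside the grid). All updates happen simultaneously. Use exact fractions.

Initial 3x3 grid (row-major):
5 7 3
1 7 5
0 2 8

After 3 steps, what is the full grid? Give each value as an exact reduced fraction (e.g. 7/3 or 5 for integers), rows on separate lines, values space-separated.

Answer: 8939/2160 34589/7200 407/80
54253/14400 25661/6000 24101/4800
1169/360 19351/4800 137/30

Derivation:
After step 1:
  13/3 11/2 5
  13/4 22/5 23/4
  1 17/4 5
After step 2:
  157/36 577/120 65/12
  779/240 463/100 403/80
  17/6 293/80 5
After step 3:
  8939/2160 34589/7200 407/80
  54253/14400 25661/6000 24101/4800
  1169/360 19351/4800 137/30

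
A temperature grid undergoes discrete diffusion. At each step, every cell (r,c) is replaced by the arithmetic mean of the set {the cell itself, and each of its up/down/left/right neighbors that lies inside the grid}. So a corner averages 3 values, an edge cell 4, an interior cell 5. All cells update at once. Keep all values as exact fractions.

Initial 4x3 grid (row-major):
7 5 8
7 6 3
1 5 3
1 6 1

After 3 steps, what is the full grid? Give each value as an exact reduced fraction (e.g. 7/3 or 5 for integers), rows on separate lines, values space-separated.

Answer: 12197/2160 40879/7200 5791/1080
36419/7200 29527/6000 8711/1800
28699/7200 2021/500 13987/3600
1873/540 16231/4800 7517/2160

Derivation:
After step 1:
  19/3 13/2 16/3
  21/4 26/5 5
  7/2 21/5 3
  8/3 13/4 10/3
After step 2:
  217/36 701/120 101/18
  1217/240 523/100 139/30
  937/240 383/100 233/60
  113/36 269/80 115/36
After step 3:
  12197/2160 40879/7200 5791/1080
  36419/7200 29527/6000 8711/1800
  28699/7200 2021/500 13987/3600
  1873/540 16231/4800 7517/2160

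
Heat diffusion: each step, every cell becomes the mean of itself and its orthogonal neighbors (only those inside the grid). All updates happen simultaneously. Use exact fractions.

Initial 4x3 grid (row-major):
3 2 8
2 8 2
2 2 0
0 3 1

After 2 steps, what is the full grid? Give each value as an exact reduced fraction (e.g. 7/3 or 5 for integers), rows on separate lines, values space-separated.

Answer: 34/9 887/240 55/12
647/240 197/50 259/80
119/48 209/100 121/48
14/9 15/8 49/36

Derivation:
After step 1:
  7/3 21/4 4
  15/4 16/5 9/2
  3/2 3 5/4
  5/3 3/2 4/3
After step 2:
  34/9 887/240 55/12
  647/240 197/50 259/80
  119/48 209/100 121/48
  14/9 15/8 49/36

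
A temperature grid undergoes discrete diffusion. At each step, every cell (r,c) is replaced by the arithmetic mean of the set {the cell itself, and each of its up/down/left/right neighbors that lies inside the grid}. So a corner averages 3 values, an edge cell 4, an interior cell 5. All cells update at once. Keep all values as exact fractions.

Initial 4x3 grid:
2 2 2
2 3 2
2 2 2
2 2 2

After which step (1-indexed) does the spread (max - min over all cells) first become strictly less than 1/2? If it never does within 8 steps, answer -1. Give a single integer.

Answer: 1

Derivation:
Step 1: max=9/4, min=2, spread=1/4
  -> spread < 1/2 first at step 1
Step 2: max=223/100, min=2, spread=23/100
Step 3: max=10411/4800, min=813/400, spread=131/960
Step 4: max=92951/43200, min=14791/7200, spread=841/8640
Step 5: max=37102051/17280000, min=2973373/1440000, spread=56863/691200
Step 6: max=332574341/155520000, min=26909543/12960000, spread=386393/6220800
Step 7: max=132809723131/62208000000, min=10788358813/5184000000, spread=26795339/497664000
Step 8: max=7948775714129/3732480000000, min=649166149667/311040000000, spread=254051069/5971968000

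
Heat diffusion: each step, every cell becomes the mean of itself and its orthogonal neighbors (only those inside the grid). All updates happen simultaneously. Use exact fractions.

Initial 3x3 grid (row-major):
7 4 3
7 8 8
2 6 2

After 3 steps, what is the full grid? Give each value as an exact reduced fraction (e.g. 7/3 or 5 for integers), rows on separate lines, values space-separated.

Answer: 2101/360 13457/2400 3977/720
2247/400 33779/6000 77017/14400
219/40 38021/7200 11471/2160

Derivation:
After step 1:
  6 11/2 5
  6 33/5 21/4
  5 9/2 16/3
After step 2:
  35/6 231/40 21/4
  59/10 557/100 1331/240
  31/6 643/120 181/36
After step 3:
  2101/360 13457/2400 3977/720
  2247/400 33779/6000 77017/14400
  219/40 38021/7200 11471/2160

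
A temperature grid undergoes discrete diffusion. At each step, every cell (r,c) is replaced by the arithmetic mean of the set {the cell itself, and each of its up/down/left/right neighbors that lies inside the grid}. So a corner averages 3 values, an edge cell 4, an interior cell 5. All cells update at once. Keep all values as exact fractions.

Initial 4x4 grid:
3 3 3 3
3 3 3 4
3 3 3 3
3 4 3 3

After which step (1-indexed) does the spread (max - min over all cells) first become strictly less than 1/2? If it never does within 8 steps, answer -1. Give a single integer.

Step 1: max=10/3, min=3, spread=1/3
  -> spread < 1/2 first at step 1
Step 2: max=391/120, min=3, spread=31/120
Step 3: max=3451/1080, min=3, spread=211/1080
Step 4: max=68543/21600, min=683/225, spread=119/864
Step 5: max=379517/120000, min=10283/3375, spread=125093/1080000
Step 6: max=15362449/4860000, min=275971/90000, spread=92003/972000
Step 7: max=92010857/29160000, min=1868603/607500, spread=2317913/29160000
Step 8: max=13792578757/4374000000, min=2249959357/729000000, spread=58564523/874800000

Answer: 1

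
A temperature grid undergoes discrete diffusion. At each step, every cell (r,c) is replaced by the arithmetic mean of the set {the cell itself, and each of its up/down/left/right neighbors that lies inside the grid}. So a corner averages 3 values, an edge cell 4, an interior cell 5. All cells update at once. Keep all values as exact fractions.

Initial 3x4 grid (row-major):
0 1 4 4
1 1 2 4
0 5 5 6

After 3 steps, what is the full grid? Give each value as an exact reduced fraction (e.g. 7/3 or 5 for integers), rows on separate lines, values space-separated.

Answer: 563/432 13447/7200 2293/800 2519/720
10657/7200 1667/750 3211/1000 4627/1200
281/144 2083/800 2893/800 331/80

Derivation:
After step 1:
  2/3 3/2 11/4 4
  1/2 2 16/5 4
  2 11/4 9/2 5
After step 2:
  8/9 83/48 229/80 43/12
  31/24 199/100 329/100 81/20
  7/4 45/16 309/80 9/2
After step 3:
  563/432 13447/7200 2293/800 2519/720
  10657/7200 1667/750 3211/1000 4627/1200
  281/144 2083/800 2893/800 331/80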